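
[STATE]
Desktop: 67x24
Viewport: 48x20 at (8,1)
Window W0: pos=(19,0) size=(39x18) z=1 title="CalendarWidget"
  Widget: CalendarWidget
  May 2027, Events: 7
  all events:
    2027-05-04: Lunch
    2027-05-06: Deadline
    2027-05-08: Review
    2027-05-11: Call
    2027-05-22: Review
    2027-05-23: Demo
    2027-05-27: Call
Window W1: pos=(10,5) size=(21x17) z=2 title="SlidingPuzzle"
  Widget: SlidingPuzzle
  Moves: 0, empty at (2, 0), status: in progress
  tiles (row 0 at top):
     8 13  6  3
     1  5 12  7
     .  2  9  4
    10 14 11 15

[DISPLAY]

           ┃ CalendarWidget                     
           ┠────────────────────────────────────
           ┃               May 2027             
           ┃Mo Tu We Th Fr Sa Su                
  ┏━━━━━━━━━━━━━━━━━━━┓     1  2                
  ┃ SlidingPuzzle     ┃6*  7  8*  9             
  ┠───────────────────┨3 14 15 16               
  ┃┌────┬────┬────┬───┃ 21 22* 23*              
  ┃│  8 │ 13 │  6 │  3┃* 28 29 30               
  ┃├────┼────┼────┼───┃                         
  ┃│  1 │  5 │ 12 │  7┃                         
  ┃├────┼────┼────┼───┃                         
  ┃│    │  2 │  9 │  4┃                         
  ┃├────┼────┼────┼───┃                         
  ┃│ 10 │ 14 │ 11 │ 15┃                         
  ┃└────┴────┴────┴───┃                         
  ┃Moves: 0           ┃━━━━━━━━━━━━━━━━━━━━━━━━━
  ┃                   ┃                         
  ┃                   ┃                         
  ┃                   ┃                         


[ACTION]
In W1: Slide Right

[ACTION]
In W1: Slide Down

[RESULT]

           ┃ CalendarWidget                     
           ┠────────────────────────────────────
           ┃               May 2027             
           ┃Mo Tu We Th Fr Sa Su                
  ┏━━━━━━━━━━━━━━━━━━━┓     1  2                
  ┃ SlidingPuzzle     ┃6*  7  8*  9             
  ┠───────────────────┨3 14 15 16               
  ┃┌────┬────┬────┬───┃ 21 22* 23*              
  ┃│  8 │ 13 │  6 │  3┃* 28 29 30               
  ┃├────┼────┼────┼───┃                         
  ┃│    │  5 │ 12 │  7┃                         
  ┃├────┼────┼────┼───┃                         
  ┃│  1 │  2 │  9 │  4┃                         
  ┃├────┼────┼────┼───┃                         
  ┃│ 10 │ 14 │ 11 │ 15┃                         
  ┃└────┴────┴────┴───┃                         
  ┃Moves: 1           ┃━━━━━━━━━━━━━━━━━━━━━━━━━
  ┃                   ┃                         
  ┃                   ┃                         
  ┃                   ┃                         


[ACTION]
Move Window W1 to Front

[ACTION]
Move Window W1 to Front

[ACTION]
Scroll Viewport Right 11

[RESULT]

┃ CalendarWidget                      ┃         
┠─────────────────────────────────────┨         
┃               May 2027              ┃         
┃Mo Tu We Th Fr Sa Su                 ┃         
━━━━━━━━━━━┓     1  2                 ┃         
Puzzle     ┃6*  7  8*  9              ┃         
───────────┨3 14 15 16                ┃         
──┬────┬───┃ 21 22* 23*               ┃         
3 │  6 │  3┃* 28 29 30                ┃         
──┼────┼───┃                          ┃         
5 │ 12 │  7┃                          ┃         
──┼────┼───┃                          ┃         
2 │  9 │  4┃                          ┃         
──┼────┼───┃                          ┃         
4 │ 11 │ 15┃                          ┃         
──┴────┴───┃                          ┃         
           ┃━━━━━━━━━━━━━━━━━━━━━━━━━━┛         
           ┃                                    
           ┃                                    
           ┃                                    


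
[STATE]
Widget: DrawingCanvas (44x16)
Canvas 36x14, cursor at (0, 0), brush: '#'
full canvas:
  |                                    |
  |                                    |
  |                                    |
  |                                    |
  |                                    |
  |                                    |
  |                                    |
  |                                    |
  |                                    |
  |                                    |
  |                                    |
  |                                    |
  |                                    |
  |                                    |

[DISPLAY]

+                                           
                                            
                                            
                                            
                                            
                                            
                                            
                                            
                                            
                                            
                                            
                                            
                                            
                                            
                                            
                                            


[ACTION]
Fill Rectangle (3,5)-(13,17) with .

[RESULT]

+                                           
                                            
                                            
     .............                          
     .............                          
     .............                          
     .............                          
     .............                          
     .............                          
     .............                          
     .............                          
     .............                          
     .............                          
     .............                          
                                            
                                            


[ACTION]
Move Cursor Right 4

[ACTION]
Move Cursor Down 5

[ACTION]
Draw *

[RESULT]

                                            
                                            
                                            
     .............                          
     .............                          
    *.............                          
     .............                          
     .............                          
     .............                          
     .............                          
     .............                          
     .............                          
     .............                          
     .............                          
                                            
                                            


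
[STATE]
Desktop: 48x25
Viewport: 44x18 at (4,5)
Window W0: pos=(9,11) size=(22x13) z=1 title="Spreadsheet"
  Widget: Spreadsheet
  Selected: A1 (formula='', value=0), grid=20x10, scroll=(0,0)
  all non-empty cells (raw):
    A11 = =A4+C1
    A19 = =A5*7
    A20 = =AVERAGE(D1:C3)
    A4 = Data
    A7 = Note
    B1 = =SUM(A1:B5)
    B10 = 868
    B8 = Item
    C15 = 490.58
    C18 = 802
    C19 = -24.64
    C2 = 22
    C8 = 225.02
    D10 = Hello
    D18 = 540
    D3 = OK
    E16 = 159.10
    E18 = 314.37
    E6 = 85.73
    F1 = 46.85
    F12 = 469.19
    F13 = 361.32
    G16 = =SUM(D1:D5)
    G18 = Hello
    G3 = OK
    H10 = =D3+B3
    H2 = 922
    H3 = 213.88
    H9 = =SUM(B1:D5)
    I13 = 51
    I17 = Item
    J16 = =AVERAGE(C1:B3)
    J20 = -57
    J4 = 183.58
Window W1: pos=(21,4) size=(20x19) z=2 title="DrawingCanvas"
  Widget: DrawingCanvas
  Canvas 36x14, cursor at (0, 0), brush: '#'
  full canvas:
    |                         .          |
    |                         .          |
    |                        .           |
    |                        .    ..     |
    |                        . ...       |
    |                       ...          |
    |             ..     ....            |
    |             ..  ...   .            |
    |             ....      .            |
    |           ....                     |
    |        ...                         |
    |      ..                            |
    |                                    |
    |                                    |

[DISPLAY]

                 ┃ DrawingCanvas    ┃       
                 ┠──────────────────┨       
                 ┃+                 ┃       
                 ┃                  ┃       
                 ┃                  ┃       
                 ┃                  ┃       
     ┏━━━━━━━━━━━┃                  ┃       
     ┃ Spreadshee┃                  ┃       
     ┠───────────┃             ..   ┃       
     ┃A1:        ┃             ..  .┃       
     ┃       A   ┃             .... ┃       
     ┃-----------┃           ....   ┃       
     ┃  1      [0┃        ...       ┃       
     ┃  2        ┃      ..          ┃       
     ┃  3        ┃                  ┃       
     ┃  4 Data   ┃                  ┃       
     ┃  5        ┃                  ┃       
     ┃  6        ┗━━━━━━━━━━━━━━━━━━┛       


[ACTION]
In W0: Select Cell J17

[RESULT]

                 ┃ DrawingCanvas    ┃       
                 ┠──────────────────┨       
                 ┃+                 ┃       
                 ┃                  ┃       
                 ┃                  ┃       
                 ┃                  ┃       
     ┏━━━━━━━━━━━┃                  ┃       
     ┃ Spreadshee┃                  ┃       
     ┠───────────┃             ..   ┃       
     ┃J17:       ┃             ..  .┃       
     ┃       A   ┃             .... ┃       
     ┃-----------┃           ....   ┃       
     ┃  1        ┃        ...       ┃       
     ┃  2        ┃      ..          ┃       
     ┃  3        ┃                  ┃       
     ┃  4 Data   ┃                  ┃       
     ┃  5        ┃                  ┃       
     ┃  6        ┗━━━━━━━━━━━━━━━━━━┛       


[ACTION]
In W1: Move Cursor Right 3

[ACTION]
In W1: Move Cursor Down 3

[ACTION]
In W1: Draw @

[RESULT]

                 ┃ DrawingCanvas    ┃       
                 ┠──────────────────┨       
                 ┃                  ┃       
                 ┃                  ┃       
                 ┃                  ┃       
                 ┃   @              ┃       
     ┏━━━━━━━━━━━┃                  ┃       
     ┃ Spreadshee┃                  ┃       
     ┠───────────┃             ..   ┃       
     ┃J17:       ┃             ..  .┃       
     ┃       A   ┃             .... ┃       
     ┃-----------┃           ....   ┃       
     ┃  1        ┃        ...       ┃       
     ┃  2        ┃      ..          ┃       
     ┃  3        ┃                  ┃       
     ┃  4 Data   ┃                  ┃       
     ┃  5        ┃                  ┃       
     ┃  6        ┗━━━━━━━━━━━━━━━━━━┛       


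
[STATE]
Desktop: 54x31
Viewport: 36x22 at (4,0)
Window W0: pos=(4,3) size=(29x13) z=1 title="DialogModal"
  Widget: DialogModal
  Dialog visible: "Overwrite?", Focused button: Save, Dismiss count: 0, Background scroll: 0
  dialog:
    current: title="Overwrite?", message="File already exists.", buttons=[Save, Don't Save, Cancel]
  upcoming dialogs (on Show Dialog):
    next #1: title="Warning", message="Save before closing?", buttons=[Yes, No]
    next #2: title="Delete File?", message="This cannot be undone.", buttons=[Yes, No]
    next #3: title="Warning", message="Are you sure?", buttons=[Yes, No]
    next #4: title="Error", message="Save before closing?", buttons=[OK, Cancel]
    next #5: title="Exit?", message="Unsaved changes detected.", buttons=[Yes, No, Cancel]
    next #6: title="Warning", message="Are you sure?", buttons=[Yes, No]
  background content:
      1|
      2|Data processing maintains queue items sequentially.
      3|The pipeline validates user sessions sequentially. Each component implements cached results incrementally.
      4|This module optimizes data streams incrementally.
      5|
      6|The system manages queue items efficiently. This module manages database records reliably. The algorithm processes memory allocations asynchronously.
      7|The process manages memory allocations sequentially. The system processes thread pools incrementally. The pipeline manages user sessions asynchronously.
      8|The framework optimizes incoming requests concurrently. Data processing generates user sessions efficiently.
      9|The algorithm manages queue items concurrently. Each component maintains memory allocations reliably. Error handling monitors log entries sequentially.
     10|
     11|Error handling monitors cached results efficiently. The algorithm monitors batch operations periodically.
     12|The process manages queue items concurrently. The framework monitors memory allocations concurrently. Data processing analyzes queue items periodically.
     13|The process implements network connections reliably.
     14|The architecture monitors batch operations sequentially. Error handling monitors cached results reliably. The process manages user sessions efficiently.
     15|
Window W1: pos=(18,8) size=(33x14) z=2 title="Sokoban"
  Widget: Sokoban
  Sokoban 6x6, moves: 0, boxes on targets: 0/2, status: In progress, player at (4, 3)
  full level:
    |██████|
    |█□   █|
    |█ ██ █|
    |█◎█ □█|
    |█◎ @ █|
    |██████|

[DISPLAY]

                                    
                                    
                                    
┏━━━━━━━━━━━━━━━━━━━━━━━━━━━┓       
┃ DialogModal               ┃       
┠───────────────────────────┨       
┃                           ┃       
┃Data processing maintains q┃       
┃Th┌──────────┏━━━━━━━━━━━━━━━━━━━━━
┃Th│      Over┃ Sokoban             
┃  │ File alre┠─────────────────────
┃Th│[Save]  Do┃██████               
┃Th└──────────┃█□   █               
┃The framework┃█ ██ █               
┃The algorithm┃█◎█ □█               
┗━━━━━━━━━━━━━┃█◎ @ █               
              ┃██████               
              ┃Moves: 0  0/2        
              ┃                     
              ┃                     
              ┃                     
              ┗━━━━━━━━━━━━━━━━━━━━━


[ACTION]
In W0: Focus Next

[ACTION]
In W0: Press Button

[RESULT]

                                    
                                    
                                    
┏━━━━━━━━━━━━━━━━━━━━━━━━━━━┓       
┃ DialogModal               ┃       
┠───────────────────────────┨       
┃                           ┃       
┃Data processing maintains q┃       
┃The pipeline ┏━━━━━━━━━━━━━━━━━━━━━
┃This module o┃ Sokoban             
┃             ┠─────────────────────
┃The system ma┃██████               
┃The process m┃█□   █               
┃The framework┃█ ██ █               
┃The algorithm┃█◎█ □█               
┗━━━━━━━━━━━━━┃█◎ @ █               
              ┃██████               
              ┃Moves: 0  0/2        
              ┃                     
              ┃                     
              ┃                     
              ┗━━━━━━━━━━━━━━━━━━━━━


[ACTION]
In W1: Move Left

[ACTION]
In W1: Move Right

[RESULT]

                                    
                                    
                                    
┏━━━━━━━━━━━━━━━━━━━━━━━━━━━┓       
┃ DialogModal               ┃       
┠───────────────────────────┨       
┃                           ┃       
┃Data processing maintains q┃       
┃The pipeline ┏━━━━━━━━━━━━━━━━━━━━━
┃This module o┃ Sokoban             
┃             ┠─────────────────────
┃The system ma┃██████               
┃The process m┃█□   █               
┃The framework┃█ ██ █               
┃The algorithm┃█◎█ □█               
┗━━━━━━━━━━━━━┃█◎ @ █               
              ┃██████               
              ┃Moves: 2  0/2        
              ┃                     
              ┃                     
              ┃                     
              ┗━━━━━━━━━━━━━━━━━━━━━


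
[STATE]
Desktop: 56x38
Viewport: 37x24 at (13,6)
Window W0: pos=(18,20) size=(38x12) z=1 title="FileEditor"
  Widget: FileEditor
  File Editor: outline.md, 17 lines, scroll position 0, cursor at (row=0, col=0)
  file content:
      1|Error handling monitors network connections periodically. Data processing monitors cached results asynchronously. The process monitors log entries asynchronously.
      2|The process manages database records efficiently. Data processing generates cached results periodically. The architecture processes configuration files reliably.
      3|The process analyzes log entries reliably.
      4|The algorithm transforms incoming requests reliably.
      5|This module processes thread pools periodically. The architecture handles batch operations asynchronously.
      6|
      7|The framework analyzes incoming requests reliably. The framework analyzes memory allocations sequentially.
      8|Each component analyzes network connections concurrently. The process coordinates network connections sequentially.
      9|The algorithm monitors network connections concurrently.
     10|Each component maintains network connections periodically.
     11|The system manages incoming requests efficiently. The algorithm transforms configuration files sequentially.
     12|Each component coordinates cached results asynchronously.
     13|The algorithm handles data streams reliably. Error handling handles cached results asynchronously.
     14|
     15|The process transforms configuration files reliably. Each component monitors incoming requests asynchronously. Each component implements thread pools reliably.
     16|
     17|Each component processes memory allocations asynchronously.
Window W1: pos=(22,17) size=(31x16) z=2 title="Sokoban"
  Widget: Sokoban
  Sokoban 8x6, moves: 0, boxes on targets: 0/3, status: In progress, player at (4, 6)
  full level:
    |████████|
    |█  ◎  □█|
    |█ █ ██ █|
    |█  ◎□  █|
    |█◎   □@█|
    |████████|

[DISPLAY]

                                     
                                     
                                     
                                     
                                     
                                     
                                     
                                     
                                     
                                     
                                     
         ┏━━━━━━━━━━━━━━━━━━━━━━━━━━━
         ┃ Sokoban                   
         ┠───────────────────────────
     ┏━━━┃████████                   
     ┃ Fi┃█  ◎  □█                   
     ┠───┃█ █ ██ █                   
     ┃█rr┃█  ◎□  █                   
     ┃The┃█◎   □@█                   
     ┃The┃████████                   
     ┃The┃Moves: 0  0/3              
     ┃Thi┃                           
     ┃   ┃                           
     ┃The┃                           


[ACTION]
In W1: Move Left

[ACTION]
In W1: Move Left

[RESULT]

                                     
                                     
                                     
                                     
                                     
                                     
                                     
                                     
                                     
                                     
                                     
         ┏━━━━━━━━━━━━━━━━━━━━━━━━━━━
         ┃ Sokoban                   
         ┠───────────────────────────
     ┏━━━┃████████                   
     ┃ Fi┃█  ◎  □█                   
     ┠───┃█ █ ██ █                   
     ┃█rr┃█  ◎□  █                   
     ┃The┃█◎ □@  █                   
     ┃The┃████████                   
     ┃The┃Moves: 2  0/3              
     ┃Thi┃                           
     ┃   ┃                           
     ┃The┃                           


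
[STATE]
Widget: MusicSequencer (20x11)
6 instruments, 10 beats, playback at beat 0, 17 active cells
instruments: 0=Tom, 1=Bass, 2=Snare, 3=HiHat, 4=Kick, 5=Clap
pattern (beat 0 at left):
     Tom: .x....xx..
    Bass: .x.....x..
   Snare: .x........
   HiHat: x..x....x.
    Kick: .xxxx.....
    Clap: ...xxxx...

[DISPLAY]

      ▼123456789    
   Tom·█····██··    
  Bass·█·····█··    
 Snare·█········    
 HiHat█··█····█·    
  Kick·████·····    
  Clap···████···    
                    
                    
                    
                    


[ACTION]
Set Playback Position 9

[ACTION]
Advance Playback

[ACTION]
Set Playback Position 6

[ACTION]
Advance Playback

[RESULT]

      0123456▼89    
   Tom·█····██··    
  Bass·█·····█··    
 Snare·█········    
 HiHat█··█····█·    
  Kick·████·····    
  Clap···████···    
                    
                    
                    
                    


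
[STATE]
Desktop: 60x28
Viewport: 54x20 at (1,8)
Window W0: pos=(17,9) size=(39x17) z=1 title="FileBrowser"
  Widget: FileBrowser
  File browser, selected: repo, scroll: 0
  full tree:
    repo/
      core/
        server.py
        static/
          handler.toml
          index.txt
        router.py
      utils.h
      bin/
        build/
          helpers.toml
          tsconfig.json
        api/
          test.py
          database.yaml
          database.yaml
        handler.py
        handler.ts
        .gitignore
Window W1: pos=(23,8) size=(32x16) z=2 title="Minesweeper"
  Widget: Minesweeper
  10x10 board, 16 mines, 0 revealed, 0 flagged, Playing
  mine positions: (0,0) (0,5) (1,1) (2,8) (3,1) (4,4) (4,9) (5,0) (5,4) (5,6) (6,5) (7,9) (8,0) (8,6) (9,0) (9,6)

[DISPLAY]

                      ┏━━━━━━━━━━━━━━━━━━━━━━━━━━━━━━┓
                ┏━━━━━┃ Minesweeper                  ┃
                ┃ File┠──────────────────────────────┨
                ┠─────┃■■■■■■■■■■                    ┃
                ┃> [-]┃■■■■■■■■■■                    ┃
                ┃    [┃■■■■■■■■■■                    ┃
                ┃    u┃■■■■■■■■■■                    ┃
                ┃    [┃■■■■■■■■■■                    ┃
                ┃     ┃■■■■■■■■■■                    ┃
                ┃     ┃■■■■■■■■■■                    ┃
                ┃     ┃■■■■■■■■■■                    ┃
                ┃     ┃■■■■■■■■■■                    ┃
                ┃     ┃■■■■■■■■■■                    ┃
                ┃     ┃                              ┃
                ┃     ┃                              ┃
                ┃     ┗━━━━━━━━━━━━━━━━━━━━━━━━━━━━━━┛
                ┃                                     
                ┗━━━━━━━━━━━━━━━━━━━━━━━━━━━━━━━━━━━━━
                                                      
                                                      


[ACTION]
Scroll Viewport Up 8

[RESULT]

                                                      
                                                      
                                                      
                                                      
                                                      
                                                      
                                                      
                                                      
                      ┏━━━━━━━━━━━━━━━━━━━━━━━━━━━━━━┓
                ┏━━━━━┃ Minesweeper                  ┃
                ┃ File┠──────────────────────────────┨
                ┠─────┃■■■■■■■■■■                    ┃
                ┃> [-]┃■■■■■■■■■■                    ┃
                ┃    [┃■■■■■■■■■■                    ┃
                ┃    u┃■■■■■■■■■■                    ┃
                ┃    [┃■■■■■■■■■■                    ┃
                ┃     ┃■■■■■■■■■■                    ┃
                ┃     ┃■■■■■■■■■■                    ┃
                ┃     ┃■■■■■■■■■■                    ┃
                ┃     ┃■■■■■■■■■■                    ┃


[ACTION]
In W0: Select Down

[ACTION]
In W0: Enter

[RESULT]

                                                      
                                                      
                                                      
                                                      
                                                      
                                                      
                                                      
                                                      
                      ┏━━━━━━━━━━━━━━━━━━━━━━━━━━━━━━┓
                ┏━━━━━┃ Minesweeper                  ┃
                ┃ File┠──────────────────────────────┨
                ┠─────┃■■■■■■■■■■                    ┃
                ┃  [-]┃■■■■■■■■■■                    ┃
                ┃  > [┃■■■■■■■■■■                    ┃
                ┃     ┃■■■■■■■■■■                    ┃
                ┃     ┃■■■■■■■■■■                    ┃
                ┃     ┃■■■■■■■■■■                    ┃
                ┃    u┃■■■■■■■■■■                    ┃
                ┃    [┃■■■■■■■■■■                    ┃
                ┃     ┃■■■■■■■■■■                    ┃


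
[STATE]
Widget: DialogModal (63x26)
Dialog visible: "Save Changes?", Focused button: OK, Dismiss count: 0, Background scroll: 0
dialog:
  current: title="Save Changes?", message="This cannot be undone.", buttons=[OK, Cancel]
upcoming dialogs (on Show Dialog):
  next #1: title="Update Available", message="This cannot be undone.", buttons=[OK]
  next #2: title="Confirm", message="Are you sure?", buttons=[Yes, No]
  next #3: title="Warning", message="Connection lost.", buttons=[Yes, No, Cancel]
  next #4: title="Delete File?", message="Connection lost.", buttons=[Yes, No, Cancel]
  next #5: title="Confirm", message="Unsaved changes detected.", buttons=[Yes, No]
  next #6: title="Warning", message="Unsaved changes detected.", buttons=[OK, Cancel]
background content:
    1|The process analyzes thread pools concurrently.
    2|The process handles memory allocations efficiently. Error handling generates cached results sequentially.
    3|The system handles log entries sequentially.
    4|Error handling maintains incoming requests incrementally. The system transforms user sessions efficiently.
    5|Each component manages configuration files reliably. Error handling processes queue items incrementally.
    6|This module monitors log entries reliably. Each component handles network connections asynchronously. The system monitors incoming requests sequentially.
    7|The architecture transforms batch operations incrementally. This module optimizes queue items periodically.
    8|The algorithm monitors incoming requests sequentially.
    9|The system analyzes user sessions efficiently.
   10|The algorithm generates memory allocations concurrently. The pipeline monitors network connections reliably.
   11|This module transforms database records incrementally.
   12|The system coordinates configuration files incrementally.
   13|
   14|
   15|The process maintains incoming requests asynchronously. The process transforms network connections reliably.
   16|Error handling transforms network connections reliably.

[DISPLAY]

The process analyzes thread pools concurrently.                
The process handles memory allocations efficiently. Error handl
The system handles log entries sequentially.                   
Error handling maintains incoming requests incrementally. The s
Each component manages configuration files reliably. Error hand
This module monitors log entries reliably. Each component handl
The architecture transforms batch operations incrementally. Thi
The algorithm monitors incoming requests sequentially.         
The system analyzes user sessions efficiently.                 
The algorithm generates memory allocations concurrently. The pi
This module transf┌────────────────────────┐ementally.         
The system coordin│     Save Changes?      │ncrementally.      
                  │ This cannot be undone. │                   
                  │     [OK]  Cancel       │                   
The process mainta└────────────────────────┘chronously. The pro
Error handling transforms network connections reliably.        
                                                               
                                                               
                                                               
                                                               
                                                               
                                                               
                                                               
                                                               
                                                               
                                                               


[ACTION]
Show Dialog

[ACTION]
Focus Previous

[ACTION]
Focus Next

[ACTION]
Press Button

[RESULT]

The process analyzes thread pools concurrently.                
The process handles memory allocations efficiently. Error handl
The system handles log entries sequentially.                   
Error handling maintains incoming requests incrementally. The s
Each component manages configuration files reliably. Error hand
This module monitors log entries reliably. Each component handl
The architecture transforms batch operations incrementally. Thi
The algorithm monitors incoming requests sequentially.         
The system analyzes user sessions efficiently.                 
The algorithm generates memory allocations concurrently. The pi
This module transforms database records incrementally.         
The system coordinates configuration files incrementally.      
                                                               
                                                               
The process maintains incoming requests asynchronously. The pro
Error handling transforms network connections reliably.        
                                                               
                                                               
                                                               
                                                               
                                                               
                                                               
                                                               
                                                               
                                                               
                                                               


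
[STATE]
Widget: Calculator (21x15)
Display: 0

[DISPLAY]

                    0
┌───┬───┬───┬───┐    
│ 7 │ 8 │ 9 │ ÷ │    
├───┼───┼───┼───┤    
│ 4 │ 5 │ 6 │ × │    
├───┼───┼───┼───┤    
│ 1 │ 2 │ 3 │ - │    
├───┼───┼───┼───┤    
│ 0 │ . │ = │ + │    
├───┼───┼───┼───┤    
│ C │ MC│ MR│ M+│    
└───┴───┴───┴───┘    
                     
                     
                     


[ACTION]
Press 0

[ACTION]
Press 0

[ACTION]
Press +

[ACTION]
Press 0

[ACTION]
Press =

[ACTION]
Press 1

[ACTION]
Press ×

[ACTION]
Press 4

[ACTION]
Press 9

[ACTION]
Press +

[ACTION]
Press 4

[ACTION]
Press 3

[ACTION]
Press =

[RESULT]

                   92
┌───┬───┬───┬───┐    
│ 7 │ 8 │ 9 │ ÷ │    
├───┼───┼───┼───┤    
│ 4 │ 5 │ 6 │ × │    
├───┼───┼───┼───┤    
│ 1 │ 2 │ 3 │ - │    
├───┼───┼───┼───┤    
│ 0 │ . │ = │ + │    
├───┼───┼───┼───┤    
│ C │ MC│ MR│ M+│    
└───┴───┴───┴───┘    
                     
                     
                     


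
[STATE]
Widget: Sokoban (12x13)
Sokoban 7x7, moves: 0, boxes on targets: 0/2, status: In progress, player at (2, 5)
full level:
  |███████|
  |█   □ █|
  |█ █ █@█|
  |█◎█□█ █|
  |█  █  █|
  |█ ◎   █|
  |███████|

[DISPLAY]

███████     
█   □ █     
█ █ █@█     
█◎█□█ █     
█  █  █     
█ ◎   █     
███████     
Moves: 0  0/
            
            
            
            
            


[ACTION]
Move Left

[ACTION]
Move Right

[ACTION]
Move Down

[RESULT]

███████     
█   □ █     
█ █ █ █     
█◎█□█@█     
█  █  █     
█ ◎   █     
███████     
Moves: 1  0/
            
            
            
            
            


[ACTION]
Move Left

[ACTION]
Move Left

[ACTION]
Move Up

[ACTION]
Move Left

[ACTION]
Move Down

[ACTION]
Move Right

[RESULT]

███████     
█   □ █     
█ █ █ █     
█◎█□█@█     
█  █  █     
█ ◎   █     
███████     
Moves: 3  0/
            
            
            
            
            


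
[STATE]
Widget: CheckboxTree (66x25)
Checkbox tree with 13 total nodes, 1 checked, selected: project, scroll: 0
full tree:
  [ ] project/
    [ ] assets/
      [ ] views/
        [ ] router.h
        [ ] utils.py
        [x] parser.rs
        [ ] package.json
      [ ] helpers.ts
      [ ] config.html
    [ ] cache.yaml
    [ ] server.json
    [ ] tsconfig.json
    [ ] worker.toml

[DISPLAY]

>[-] project/                                                     
   [-] assets/                                                    
     [-] views/                                                   
       [ ] router.h                                               
       [ ] utils.py                                               
       [x] parser.rs                                              
       [ ] package.json                                           
     [ ] helpers.ts                                               
     [ ] config.html                                              
   [ ] cache.yaml                                                 
   [ ] server.json                                                
   [ ] tsconfig.json                                              
   [ ] worker.toml                                                
                                                                  
                                                                  
                                                                  
                                                                  
                                                                  
                                                                  
                                                                  
                                                                  
                                                                  
                                                                  
                                                                  
                                                                  


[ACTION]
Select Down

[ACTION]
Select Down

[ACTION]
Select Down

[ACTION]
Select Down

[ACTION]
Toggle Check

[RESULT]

 [-] project/                                                     
   [-] assets/                                                    
     [-] views/                                                   
       [ ] router.h                                               
>      [x] utils.py                                               
       [x] parser.rs                                              
       [ ] package.json                                           
     [ ] helpers.ts                                               
     [ ] config.html                                              
   [ ] cache.yaml                                                 
   [ ] server.json                                                
   [ ] tsconfig.json                                              
   [ ] worker.toml                                                
                                                                  
                                                                  
                                                                  
                                                                  
                                                                  
                                                                  
                                                                  
                                                                  
                                                                  
                                                                  
                                                                  
                                                                  
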